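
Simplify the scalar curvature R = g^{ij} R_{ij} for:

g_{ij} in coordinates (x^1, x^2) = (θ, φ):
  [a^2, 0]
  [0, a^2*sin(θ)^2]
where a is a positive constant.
Non-zero Christoffel symbols (Γ^k_{ij} = Γ^k_{ji}):
Γ^θ_{φ φ} = -sin(2*θ)/2
Γ^φ_{θ φ} = 1/tan(θ)
Ricci tensor (R_{ij} = R^k_{ikj}): R_{θθ} = 1, R_{θφ} = 0, R_{φφ} = sin(θ)^2
Inverse metric: g^{θθ} = 1/a^2, g^{φφ} = 1/(a^2*sin(θ)^2)
R = g^{ij} R_{ij} = (1/a^2)(1) + (1/(a^2*sin(θ)^2))(sin(θ)^2) = 2/a^2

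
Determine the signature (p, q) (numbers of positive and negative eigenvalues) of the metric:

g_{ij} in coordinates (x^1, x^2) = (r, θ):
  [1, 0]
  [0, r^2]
The metric is diagonal, so its eigenvalues are the diagonal entries: 1, r^2 (at a generic point, where coordinate-dependent entries are positive).
2 positive, 0 negative.
(2, 0) - Riemannian (positive definite)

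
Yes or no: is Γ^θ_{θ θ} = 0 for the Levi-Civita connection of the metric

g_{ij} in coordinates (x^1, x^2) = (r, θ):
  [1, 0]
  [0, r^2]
Γ^θ_{θ θ} = (1/2) g^{θθ} (∂_θ g_{θθ} + ∂_θ g_{θθ} - ∂_θ g_{θθ}) = (1/2)(1/r^2)((0) + (0) - (0)) = 0
This equals the proposed value 0.
Yes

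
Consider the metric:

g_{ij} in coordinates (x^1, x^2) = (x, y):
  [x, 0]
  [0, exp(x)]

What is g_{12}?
With x^1 = x, x^2 = y, g_{12} = g_{xy} is the row-1, column-2 entry of the matrix.
g_{12} = 0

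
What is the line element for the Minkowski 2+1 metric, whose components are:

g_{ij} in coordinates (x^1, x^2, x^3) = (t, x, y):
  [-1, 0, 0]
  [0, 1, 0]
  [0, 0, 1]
ds^2 = g_{ij} dx^i dx^j; only the non-zero components contribute.
ds^2 = -dt^2 + dx^2 + dy^2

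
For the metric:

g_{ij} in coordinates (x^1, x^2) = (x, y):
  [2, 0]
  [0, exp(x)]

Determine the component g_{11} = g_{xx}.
With x^1 = x, x^2 = y, g_{11} = g_{xx} is the row-1, column-1 entry of the matrix.
g_{11} = 2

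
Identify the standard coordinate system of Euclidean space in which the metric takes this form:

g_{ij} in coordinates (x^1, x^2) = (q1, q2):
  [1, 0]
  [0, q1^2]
The line element ds^2 = dq1^2 + q1^2 dq2^2 is dr^2 + r^2 dθ^2 with q1 = r, q2 = θ.
polar coordinates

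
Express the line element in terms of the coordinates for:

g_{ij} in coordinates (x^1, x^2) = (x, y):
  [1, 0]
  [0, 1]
ds^2 = g_{ij} dx^i dx^j; only the non-zero components contribute.
ds^2 = dx^2 + dy^2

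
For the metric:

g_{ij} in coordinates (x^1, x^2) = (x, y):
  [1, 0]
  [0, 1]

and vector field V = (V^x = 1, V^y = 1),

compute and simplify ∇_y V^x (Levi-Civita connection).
All Christoffel symbols are zero.
∇_y V^x = ∂_y V^x + Γ^x_{y j} V^j
  = (0) + (0)(1) + (0)(1)
  = 0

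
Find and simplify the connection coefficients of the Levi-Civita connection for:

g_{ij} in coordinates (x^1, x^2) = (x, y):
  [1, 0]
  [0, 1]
Using Γ^k_{ij} = (1/2) g^{km} (∂_i g_{mj} + ∂_j g_{mi} - ∂_m g_{ij}); the metric is diagonal, so only the m = k term contributes.
Every metric component is constant, so all ∂_m g_{ij} = 0 and every Christoffel symbol vanishes.
All Christoffel symbols are zero.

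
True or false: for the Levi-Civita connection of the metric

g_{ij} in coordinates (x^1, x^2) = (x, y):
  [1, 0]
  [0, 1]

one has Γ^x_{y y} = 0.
Γ^x_{y y} = (1/2) g^{xx} (∂_y g_{xy} + ∂_y g_{xy} - ∂_x g_{yy}) = (1/2)(1)((0) + (0) - (0)) = 0
This equals the proposed value 0.
True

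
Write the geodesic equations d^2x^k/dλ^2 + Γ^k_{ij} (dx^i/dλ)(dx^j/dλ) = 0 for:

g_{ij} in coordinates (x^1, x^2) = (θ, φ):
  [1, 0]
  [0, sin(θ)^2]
Geodesic equation: d^2x^k/dλ^2 + Γ^k_{ij} (dx^i/dλ)(dx^j/dλ) = 0.
Non-zero Christoffel symbols:
Γ^θ_{φ φ} = -sin(2*θ)/2
Γ^φ_{θ φ} = 1/tan(θ)
Substituting (the symmetric pair Γ^k_{ij}, Γ^k_{ji} combines into a factor 2):
d^2θ/dλ^2 - (sin(2*θ)/2) (dφ/dλ)^2 = 0
d^2φ/dλ^2 + (2/tan(θ)) (dθ/dλ)(dφ/dλ) = 0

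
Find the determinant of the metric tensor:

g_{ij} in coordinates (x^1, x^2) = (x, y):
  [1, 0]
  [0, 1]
For a 2×2 metric: det(g) = g_{11}·g_{22} - g_{12}·g_{21}
= (1)·(1) - (0)·(0)
= 1 - 0
det(g) = 1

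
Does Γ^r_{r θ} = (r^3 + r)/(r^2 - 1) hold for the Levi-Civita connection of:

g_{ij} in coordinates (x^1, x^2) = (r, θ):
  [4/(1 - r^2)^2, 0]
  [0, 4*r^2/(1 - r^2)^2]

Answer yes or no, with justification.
Γ^r_{r θ} = (1/2) g^{rr} (∂_r g_{rθ} + ∂_θ g_{rr} - ∂_r g_{rθ}) = (1/2)((1 - r^2)^2/4)((0) + (0) - (0)) = 0
This differs from the proposed value (r^3 + r)/(r^2 - 1).
No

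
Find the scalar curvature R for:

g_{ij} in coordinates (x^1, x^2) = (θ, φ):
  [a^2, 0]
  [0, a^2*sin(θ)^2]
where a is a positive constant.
Non-zero Christoffel symbols (Γ^k_{ij} = Γ^k_{ji}):
Γ^θ_{φ φ} = -sin(2*θ)/2
Γ^φ_{θ φ} = 1/tan(θ)
Ricci tensor (R_{ij} = R^k_{ikj}): R_{θθ} = 1, R_{θφ} = 0, R_{φφ} = sin(θ)^2
Inverse metric: g^{θθ} = 1/a^2, g^{φφ} = 1/(a^2*sin(θ)^2)
R = g^{ij} R_{ij} = (1/a^2)(1) + (1/(a^2*sin(θ)^2))(sin(θ)^2) = 2/a^2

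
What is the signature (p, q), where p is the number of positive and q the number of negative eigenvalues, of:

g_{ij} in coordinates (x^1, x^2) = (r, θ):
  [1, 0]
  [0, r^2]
The metric is diagonal, so its eigenvalues are the diagonal entries: 1, r^2 (at a generic point, where coordinate-dependent entries are positive).
2 positive, 0 negative.
(2, 0) - Riemannian (positive definite)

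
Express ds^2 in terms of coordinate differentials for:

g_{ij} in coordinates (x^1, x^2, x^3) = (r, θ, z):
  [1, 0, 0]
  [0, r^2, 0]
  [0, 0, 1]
ds^2 = g_{ij} dx^i dx^j; only the non-zero components contribute.
ds^2 = dr^2 + r^2 dθ^2 + dz^2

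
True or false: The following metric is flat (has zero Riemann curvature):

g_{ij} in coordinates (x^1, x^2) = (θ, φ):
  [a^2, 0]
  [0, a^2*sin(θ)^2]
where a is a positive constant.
Non-zero Christoffel symbols:
Γ^θ_{φ φ} = -sin(2*θ)/2
Γ^φ_{θ φ} = 1/tan(θ)
Ricci tensor: R_{θθ} = 1, R_{θφ} = 0, R_{φφ} = sin(θ)^2
The Ricci tensor is non-zero, so the Riemann tensor is non-zero: not flat.
False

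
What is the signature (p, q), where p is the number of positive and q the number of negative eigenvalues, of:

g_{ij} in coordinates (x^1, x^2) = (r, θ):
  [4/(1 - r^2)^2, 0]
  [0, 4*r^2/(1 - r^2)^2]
The metric is diagonal, so its eigenvalues are the diagonal entries: 4/(1 - r^2)^2, 4*r^2/(1 - r^2)^2 (at a generic point, where coordinate-dependent entries are positive).
2 positive, 0 negative.
(2, 0) - Riemannian (positive definite)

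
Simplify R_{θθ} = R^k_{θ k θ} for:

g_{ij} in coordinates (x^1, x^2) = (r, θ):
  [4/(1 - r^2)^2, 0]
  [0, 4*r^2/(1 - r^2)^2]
Non-zero Christoffel symbols (Γ^k_{ij} = Γ^k_{ji}):
Γ^r_{r r} = 2*r/(1 - r^2)
Γ^r_{θ θ} = (r^3 + r)/(r^2 - 1)
Γ^θ_{r θ} = (-r^2 - 1)/(r^3 - r)
R^r_{θ r θ} = ∂_r Γ^r_{θ θ} - ∂_θ Γ^r_{θ r} + Γ^r_{r m} Γ^m_{θ θ} - Γ^r_{θ m} Γ^m_{θ r}
  = ((r^4 - 4*r^2 - 1)/(r^2 - 1)^2) - (0) + (-2*r^2*(r^2 + 1)/(r^2 - 1)^2) - (-(r^2 + 1)^2/(r^2 - 1)^2) = -4*r^2/(r^2 - 1)^2
R^θ_{θ θ θ} = 0 (a repeated index in an antisymmetric pair)
R_{θθ} = R^r_{θ r θ} + R^θ_{θ θ θ} = (-4*r^2/(r^2 - 1)^2) + (0) = -4*r^2/(r^2 - 1)^2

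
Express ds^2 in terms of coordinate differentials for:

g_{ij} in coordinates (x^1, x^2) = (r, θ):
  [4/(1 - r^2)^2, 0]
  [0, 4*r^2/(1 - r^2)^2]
ds^2 = g_{ij} dx^i dx^j; only the non-zero components contribute.
ds^2 = (4/(1 - r^2)^2) dr^2 + (4*r^2/(1 - r^2)^2) dθ^2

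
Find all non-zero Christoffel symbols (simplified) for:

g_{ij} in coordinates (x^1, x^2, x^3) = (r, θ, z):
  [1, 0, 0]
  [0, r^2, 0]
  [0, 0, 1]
Using Γ^k_{ij} = (1/2) g^{km} (∂_i g_{mj} + ∂_j g_{mi} - ∂_m g_{ij}); the metric is diagonal, so only the m = k term contributes.
Non-zero symbols (using the symmetry Γ^k_{ij} = Γ^k_{ji}):
Γ^r_{θ θ} = (1/2) g^{rr} (∂_θ g_{rθ} + ∂_θ g_{rθ} - ∂_r g_{θθ}) = (1/2)(1)((0) + (0) - (2*r)) = -r
Γ^θ_{r θ} = (1/2) g^{θθ} (∂_r g_{θθ} + ∂_θ g_{θr} - ∂_θ g_{rθ}) = (1/2)(1/r^2)((2*r) + (0) - (0)) = 1/r
All other Christoffel symbols are zero.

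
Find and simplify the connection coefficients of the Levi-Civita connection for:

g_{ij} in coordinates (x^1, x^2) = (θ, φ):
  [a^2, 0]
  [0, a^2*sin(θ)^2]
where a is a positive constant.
Using Γ^k_{ij} = (1/2) g^{km} (∂_i g_{mj} + ∂_j g_{mi} - ∂_m g_{ij}); the metric is diagonal, so only the m = k term contributes.
Non-zero symbols (using the symmetry Γ^k_{ij} = Γ^k_{ji}):
Γ^θ_{φ φ} = (1/2) g^{θθ} (∂_φ g_{θφ} + ∂_φ g_{θφ} - ∂_θ g_{φφ}) = (1/2)(1/a^2)((0) + (0) - (a^2*sin(2*θ))) = -sin(2*θ)/2
Γ^φ_{θ φ} = (1/2) g^{φφ} (∂_θ g_{φφ} + ∂_φ g_{φθ} - ∂_φ g_{θφ}) = (1/2)(1/(a^2*sin(θ)^2))((a^2*sin(2*θ)) + (0) - (0)) = 1/tan(θ)
All other Christoffel symbols are zero.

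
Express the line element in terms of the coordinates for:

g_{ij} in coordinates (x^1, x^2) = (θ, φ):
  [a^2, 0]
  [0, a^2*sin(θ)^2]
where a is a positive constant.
ds^2 = g_{ij} dx^i dx^j; only the non-zero components contribute.
ds^2 = a^2 dθ^2 + a^2*sin(θ)^2 dφ^2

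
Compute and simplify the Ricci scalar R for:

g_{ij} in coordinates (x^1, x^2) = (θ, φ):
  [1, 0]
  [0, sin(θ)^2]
Non-zero Christoffel symbols (Γ^k_{ij} = Γ^k_{ji}):
Γ^θ_{φ φ} = -sin(2*θ)/2
Γ^φ_{θ φ} = 1/tan(θ)
Ricci tensor (R_{ij} = R^k_{ikj}): R_{θθ} = 1, R_{θφ} = 0, R_{φφ} = sin(θ)^2
Inverse metric: g^{θθ} = 1, g^{φφ} = 1/sin(θ)^2
R = g^{ij} R_{ij} = (1)(1) + (1/sin(θ)^2)(sin(θ)^2) = 2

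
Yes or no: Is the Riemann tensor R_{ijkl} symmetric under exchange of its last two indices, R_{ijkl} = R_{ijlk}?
It is antisymmetric in the last pair: R_{ijkl} = -R_{ijlk}.
No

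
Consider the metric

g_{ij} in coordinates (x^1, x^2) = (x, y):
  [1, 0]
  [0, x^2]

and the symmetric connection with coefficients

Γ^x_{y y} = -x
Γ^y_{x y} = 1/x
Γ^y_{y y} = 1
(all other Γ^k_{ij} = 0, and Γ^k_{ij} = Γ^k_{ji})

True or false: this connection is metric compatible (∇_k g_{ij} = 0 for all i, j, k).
Using ∇_k g_{ij} = ∂_k g_{ij} - Γ^m_{ki} g_{mj} - Γ^m_{kj} g_{im}:
∇_y g_{yy} = (0) - (x^2) - (x^2) = -2*x^2 ≠ 0
So the connection is not metric compatible (it is not the Levi-Civita connection).
False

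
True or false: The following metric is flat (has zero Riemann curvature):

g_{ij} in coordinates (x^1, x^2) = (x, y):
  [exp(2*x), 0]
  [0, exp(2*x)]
Non-zero Christoffel symbols:
Γ^x_{x x} = 1
Γ^x_{y y} = -1
Γ^y_{x y} = 1
Ricci tensor: R_{xx} = 0, R_{xy} = 0, R_{yy} = 0
All R_{ij} vanish; in 2 dimensions the Riemann tensor is fully determined by the Ricci tensor, so R^i_{jkl} = 0: the metric is flat (curvilinear coordinates on flat space).
True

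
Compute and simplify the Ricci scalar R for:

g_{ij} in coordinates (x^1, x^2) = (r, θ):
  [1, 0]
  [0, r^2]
Non-zero Christoffel symbols (Γ^k_{ij} = Γ^k_{ji}):
Γ^r_{θ θ} = -r
Γ^θ_{r θ} = 1/r
Ricci tensor (R_{ij} = R^k_{ikj}): R_{rr} = 0, R_{rθ} = 0, R_{θθ} = 0
Inverse metric: g^{rr} = 1, g^{θθ} = 1/r^2
R = g^{ij} R_{ij} = (1)(0) + (1/r^2)(0) = 0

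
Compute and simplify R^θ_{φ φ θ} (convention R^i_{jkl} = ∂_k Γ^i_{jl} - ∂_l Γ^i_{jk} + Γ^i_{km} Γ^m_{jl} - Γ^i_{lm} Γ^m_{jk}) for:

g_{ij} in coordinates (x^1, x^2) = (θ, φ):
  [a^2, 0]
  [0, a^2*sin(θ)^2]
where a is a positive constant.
Non-zero Christoffel symbols (Γ^k_{ij} = Γ^k_{ji}):
Γ^θ_{φ φ} = -sin(2*θ)/2
Γ^φ_{θ φ} = 1/tan(θ)
R^θ_{φ φ θ} = ∂_φ Γ^θ_{φ θ} - ∂_θ Γ^θ_{φ φ} + Γ^θ_{φ m} Γ^m_{φ θ} - Γ^θ_{θ m} Γ^m_{φ φ}
  = (0) - (-cos(2*θ)) + (-cos(θ)^2) - (0) = -sin(θ)^2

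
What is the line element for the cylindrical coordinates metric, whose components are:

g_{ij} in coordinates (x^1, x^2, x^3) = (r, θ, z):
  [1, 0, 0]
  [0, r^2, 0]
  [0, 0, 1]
ds^2 = g_{ij} dx^i dx^j; only the non-zero components contribute.
ds^2 = dr^2 + r^2 dθ^2 + dz^2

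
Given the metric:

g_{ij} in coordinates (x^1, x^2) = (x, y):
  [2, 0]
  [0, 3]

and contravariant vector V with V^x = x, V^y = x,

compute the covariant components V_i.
V_i = g_{ij} V^j:
V_x = (2)(x) + (0)(x) = 2*x
V_y = (0)(x) + (3)(x) = 3*x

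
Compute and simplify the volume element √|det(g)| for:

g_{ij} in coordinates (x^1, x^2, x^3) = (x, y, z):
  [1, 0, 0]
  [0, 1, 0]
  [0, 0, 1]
det(g) = 1
√|det(g)| = 1
Volume element: dV = 1 dx dy dz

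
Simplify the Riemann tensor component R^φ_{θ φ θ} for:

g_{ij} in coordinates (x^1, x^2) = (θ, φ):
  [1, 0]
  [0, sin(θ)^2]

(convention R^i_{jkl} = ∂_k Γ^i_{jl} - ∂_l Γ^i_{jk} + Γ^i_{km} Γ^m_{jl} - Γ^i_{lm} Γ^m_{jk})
Non-zero Christoffel symbols (Γ^k_{ij} = Γ^k_{ji}):
Γ^θ_{φ φ} = -sin(2*θ)/2
Γ^φ_{θ φ} = 1/tan(θ)
R^φ_{θ φ θ} = ∂_φ Γ^φ_{θ θ} - ∂_θ Γ^φ_{θ φ} + Γ^φ_{φ m} Γ^m_{θ θ} - Γ^φ_{θ m} Γ^m_{θ φ}
  = (0) - (-1/sin(θ)^2) + (0) - (1/tan(θ)^2) = 1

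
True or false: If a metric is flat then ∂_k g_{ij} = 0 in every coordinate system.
Flatness means R^i_{jkl} = 0; the components can still vary, e.g. the flat plane in polar coordinates has g_{θθ} = r^2.
False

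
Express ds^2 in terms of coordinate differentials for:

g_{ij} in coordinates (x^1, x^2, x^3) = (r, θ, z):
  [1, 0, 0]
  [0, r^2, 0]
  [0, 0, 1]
ds^2 = g_{ij} dx^i dx^j; only the non-zero components contribute.
ds^2 = dr^2 + r^2 dθ^2 + dz^2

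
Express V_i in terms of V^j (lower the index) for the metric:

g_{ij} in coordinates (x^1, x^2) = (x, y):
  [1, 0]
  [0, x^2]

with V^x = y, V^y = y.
V_i = g_{ij} V^j:
V_x = (1)(y) + (0)(y) = y
V_y = (0)(y) + (x^2)(y) = x^2*y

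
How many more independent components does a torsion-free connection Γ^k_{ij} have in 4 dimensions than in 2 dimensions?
Independent components in n dimensions: n × n(n+1)/2 = n^2(n+1)/2.
4D: 4 × 10 = 40
2D: 2 × 3 = 6
Difference = 40 - 6 = 34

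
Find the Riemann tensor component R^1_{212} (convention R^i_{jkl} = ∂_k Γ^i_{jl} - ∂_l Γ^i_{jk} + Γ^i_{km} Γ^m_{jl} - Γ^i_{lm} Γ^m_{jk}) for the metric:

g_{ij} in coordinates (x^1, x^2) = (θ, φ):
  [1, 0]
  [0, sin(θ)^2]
Non-zero Christoffel symbols (Γ^k_{ij} = Γ^k_{ji}):
Γ^θ_{φ φ} = -sin(2*θ)/2
Γ^φ_{θ φ} = 1/tan(θ)
R^θ_{φ θ φ} = ∂_θ Γ^θ_{φ φ} - ∂_φ Γ^θ_{φ θ} + Γ^θ_{θ m} Γ^m_{φ φ} - Γ^θ_{φ m} Γ^m_{φ θ}
  = (-cos(2*θ)) - (0) + (0) - (-cos(θ)^2) = sin(θ)^2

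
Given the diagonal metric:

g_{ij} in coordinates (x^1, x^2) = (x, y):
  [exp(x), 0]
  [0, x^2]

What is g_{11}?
With x^1 = x, x^2 = y, g_{11} = g_{xx} is the row-1, column-1 entry of the matrix.
g_{11} = exp(x)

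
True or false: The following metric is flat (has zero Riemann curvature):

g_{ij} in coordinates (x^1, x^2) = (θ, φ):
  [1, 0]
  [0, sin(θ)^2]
Non-zero Christoffel symbols:
Γ^θ_{φ φ} = -sin(2*θ)/2
Γ^φ_{θ φ} = 1/tan(θ)
Ricci tensor: R_{θθ} = 1, R_{θφ} = 0, R_{φφ} = sin(θ)^2
The Ricci tensor is non-zero, so the Riemann tensor is non-zero: not flat.
False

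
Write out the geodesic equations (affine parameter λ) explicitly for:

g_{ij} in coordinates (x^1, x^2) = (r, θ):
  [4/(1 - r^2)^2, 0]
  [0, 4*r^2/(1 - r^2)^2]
Geodesic equation: d^2x^k/dλ^2 + Γ^k_{ij} (dx^i/dλ)(dx^j/dλ) = 0.
Non-zero Christoffel symbols:
Γ^r_{r r} = 2*r/(1 - r^2)
Γ^r_{θ θ} = (r^3 + r)/(r^2 - 1)
Γ^θ_{r θ} = (-r^2 - 1)/(r^3 - r)
Substituting (the symmetric pair Γ^k_{ij}, Γ^k_{ji} combines into a factor 2):
d^2r/dλ^2 + (2*r/(1 - r^2)) (dr/dλ)^2 + ((r^3 + r)/(r^2 - 1)) (dθ/dλ)^2 = 0
d^2θ/dλ^2 + ((-2*r^2 - 2)/(r^3 - r)) (dr/dλ)(dθ/dλ) = 0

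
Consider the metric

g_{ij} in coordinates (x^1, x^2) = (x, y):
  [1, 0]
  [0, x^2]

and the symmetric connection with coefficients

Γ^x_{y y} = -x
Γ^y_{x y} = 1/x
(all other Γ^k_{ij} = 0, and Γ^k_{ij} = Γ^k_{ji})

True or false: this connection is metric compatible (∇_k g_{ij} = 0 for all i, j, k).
Using ∇_k g_{ij} = ∂_k g_{ij} - Γ^m_{ki} g_{mj} - Γ^m_{kj} g_{im}:
e.g. ∇_x g_{yy} = (2*x) - (x) - (x) = 0
Every component ∇_k g_{ij} vanishes: the connection is metric compatible.
True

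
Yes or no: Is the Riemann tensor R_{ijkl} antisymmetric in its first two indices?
R_{ijkl} = -R_{jikl} (follows from metric compatibility).
Yes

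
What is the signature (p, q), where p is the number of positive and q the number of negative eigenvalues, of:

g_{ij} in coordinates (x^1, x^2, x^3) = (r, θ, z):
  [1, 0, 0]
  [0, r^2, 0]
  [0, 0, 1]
The metric is diagonal, so its eigenvalues are the diagonal entries: 1, r^2, 1 (at a generic point, where coordinate-dependent entries are positive).
3 positive, 0 negative.
(3, 0) - Riemannian (positive definite)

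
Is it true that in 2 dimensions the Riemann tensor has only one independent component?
The number of independent components is n^2(n^2-1)/12 = 4·3/12 = 1 for n = 2 (e.g. R_{1212}).
Yes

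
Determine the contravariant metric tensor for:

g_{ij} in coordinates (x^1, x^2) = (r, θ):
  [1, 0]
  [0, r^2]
The metric is diagonal, so g^{ij} is diagonal with entries 1/g_{ii}: diag(1, 1/(r^2)).
g^{ij}:
  [1, 0]
  [0, 1/r^2]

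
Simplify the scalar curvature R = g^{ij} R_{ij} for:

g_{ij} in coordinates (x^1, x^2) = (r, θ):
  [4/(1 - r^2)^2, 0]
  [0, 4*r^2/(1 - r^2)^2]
Non-zero Christoffel symbols (Γ^k_{ij} = Γ^k_{ji}):
Γ^r_{r r} = 2*r/(1 - r^2)
Γ^r_{θ θ} = (r^3 + r)/(r^2 - 1)
Γ^θ_{r θ} = (-r^2 - 1)/(r^3 - r)
Ricci tensor (R_{ij} = R^k_{ikj}): R_{rr} = -4/(r^2 - 1)^2, R_{rθ} = 0, R_{θθ} = -4*r^2/(r^2 - 1)^2
Inverse metric: g^{rr} = (1 - r^2)^2/4, g^{θθ} = (1 - r^2)^2/(4*r^2)
R = g^{ij} R_{ij} = ((1 - r^2)^2/4)(-4/(r^2 - 1)^2) + ((1 - r^2)^2/(4*r^2))(-4*r^2/(r^2 - 1)^2) = -2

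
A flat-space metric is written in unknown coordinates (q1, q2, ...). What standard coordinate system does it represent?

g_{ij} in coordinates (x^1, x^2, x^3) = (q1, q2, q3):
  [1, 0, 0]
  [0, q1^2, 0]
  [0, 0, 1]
The line element ds^2 = dq1^2 + q1^2 dq2^2 + dq3^2 is dr^2 + r^2 dθ^2 + dz^2 with q1 = r, q2 = θ, q3 = z.
cylindrical coordinates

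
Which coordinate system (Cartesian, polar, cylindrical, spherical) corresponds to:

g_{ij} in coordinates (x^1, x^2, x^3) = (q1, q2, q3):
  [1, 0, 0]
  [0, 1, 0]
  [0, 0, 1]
All components are constant and the metric is the identity, i.e. orthonormal rectilinear coordinates.
Cartesian (3D) coordinates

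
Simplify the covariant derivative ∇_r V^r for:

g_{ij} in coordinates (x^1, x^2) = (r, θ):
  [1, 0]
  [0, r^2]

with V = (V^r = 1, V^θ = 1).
Non-zero Christoffel symbols:
Γ^r_{θ θ} = -r
Γ^θ_{r θ} = 1/r
∇_r V^r = ∂_r V^r + Γ^r_{r j} V^j
  = (0) + (0)(1) + (0)(1)
  = 0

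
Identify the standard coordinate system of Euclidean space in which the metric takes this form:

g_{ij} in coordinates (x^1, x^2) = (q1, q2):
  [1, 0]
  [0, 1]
All components are constant and the metric is the identity, i.e. orthonormal rectilinear coordinates.
Cartesian (2D) coordinates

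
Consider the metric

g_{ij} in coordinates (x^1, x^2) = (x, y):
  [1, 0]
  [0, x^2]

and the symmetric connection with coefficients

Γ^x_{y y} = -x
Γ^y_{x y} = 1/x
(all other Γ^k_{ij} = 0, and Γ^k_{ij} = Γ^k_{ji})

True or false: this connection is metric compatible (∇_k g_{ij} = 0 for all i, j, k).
Using ∇_k g_{ij} = ∂_k g_{ij} - Γ^m_{ki} g_{mj} - Γ^m_{kj} g_{im}:
e.g. ∇_x g_{yy} = (2*x) - (x) - (x) = 0
Every component ∇_k g_{ij} vanishes: the connection is metric compatible.
True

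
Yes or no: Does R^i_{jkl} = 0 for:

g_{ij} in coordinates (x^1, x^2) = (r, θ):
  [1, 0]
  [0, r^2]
Non-zero Christoffel symbols:
Γ^r_{θ θ} = -r
Γ^θ_{r θ} = 1/r
Ricci tensor: R_{rr} = 0, R_{rθ} = 0, R_{θθ} = 0
All R_{ij} vanish; in 2 dimensions the Riemann tensor is fully determined by the Ricci tensor, so R^i_{jkl} = 0: the metric is flat (curvilinear coordinates on flat space).
Yes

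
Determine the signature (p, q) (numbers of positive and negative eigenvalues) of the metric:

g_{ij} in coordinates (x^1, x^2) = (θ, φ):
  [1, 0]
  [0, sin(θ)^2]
The metric is diagonal, so its eigenvalues are the diagonal entries: 1, sin(θ)^2 (at a generic point, where coordinate-dependent entries are positive).
2 positive, 0 negative.
(2, 0) - Riemannian (positive definite)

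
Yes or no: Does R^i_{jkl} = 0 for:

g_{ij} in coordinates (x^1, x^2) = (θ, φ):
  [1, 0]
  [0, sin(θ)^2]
Non-zero Christoffel symbols:
Γ^θ_{φ φ} = -sin(2*θ)/2
Γ^φ_{θ φ} = 1/tan(θ)
Ricci tensor: R_{θθ} = 1, R_{θφ} = 0, R_{φφ} = sin(θ)^2
The Ricci tensor is non-zero, so the Riemann tensor is non-zero: not flat.
No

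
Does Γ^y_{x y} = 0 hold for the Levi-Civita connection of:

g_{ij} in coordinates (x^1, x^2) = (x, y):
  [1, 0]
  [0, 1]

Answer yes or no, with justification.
Γ^y_{x y} = (1/2) g^{yy} (∂_x g_{yy} + ∂_y g_{yx} - ∂_y g_{xy}) = (1/2)(1)((0) + (0) - (0)) = 0
This equals the proposed value 0.
Yes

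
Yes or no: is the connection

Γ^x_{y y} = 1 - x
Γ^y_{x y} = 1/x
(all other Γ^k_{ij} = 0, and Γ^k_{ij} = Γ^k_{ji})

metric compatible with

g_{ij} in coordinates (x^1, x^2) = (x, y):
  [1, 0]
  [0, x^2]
Using ∇_k g_{ij} = ∂_k g_{ij} - Γ^m_{ki} g_{mj} - Γ^m_{kj} g_{im}:
∇_y g_{xy} = (0) - (x) - (1 - x) = -1 ≠ 0
So the connection is not metric compatible (it is not the Levi-Civita connection).
No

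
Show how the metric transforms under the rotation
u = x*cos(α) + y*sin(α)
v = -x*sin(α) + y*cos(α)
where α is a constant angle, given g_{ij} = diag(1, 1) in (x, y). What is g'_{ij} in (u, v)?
Invert the transformation: x = u*cos(α) - v*sin(α), y = u*sin(α) + v*cos(α)
g'_{ij} = (∂x^k/∂x'^i)(∂x^l/∂x'^j) g_{kl}; with g_{kl} = δ_{kl} this is Σ_k (∂x^k/∂x'^i)(∂x^k/∂x'^j).
Jacobian: ∂x/∂u = cos(α), ∂x/∂v = -sin(α), ∂y/∂u = sin(α), ∂y/∂v = cos(α)
g'_{uu} = (cos(α))(cos(α)) + (sin(α))(sin(α)) = 1
g'_{uv} = (cos(α))(-sin(α)) + (sin(α))(cos(α)) = 0
g'_{vv} = (-sin(α))(-sin(α)) + (cos(α))(cos(α)) = 1
g'_{ij} = diag(1, 1)
The Euclidean metric is invariant under rotations.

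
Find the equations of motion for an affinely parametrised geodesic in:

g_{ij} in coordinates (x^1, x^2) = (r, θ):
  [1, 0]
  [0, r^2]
Geodesic equation: d^2x^k/dλ^2 + Γ^k_{ij} (dx^i/dλ)(dx^j/dλ) = 0.
Non-zero Christoffel symbols:
Γ^r_{θ θ} = -r
Γ^θ_{r θ} = 1/r
Substituting (the symmetric pair Γ^k_{ij}, Γ^k_{ji} combines into a factor 2):
d^2r/dλ^2 - r (dθ/dλ)^2 = 0
d^2θ/dλ^2 + (2/r) (dr/dλ)(dθ/dλ) = 0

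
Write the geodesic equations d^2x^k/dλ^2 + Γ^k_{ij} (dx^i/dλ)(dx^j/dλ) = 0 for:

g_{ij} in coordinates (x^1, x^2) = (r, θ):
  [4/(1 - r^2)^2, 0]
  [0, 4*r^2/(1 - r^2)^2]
Geodesic equation: d^2x^k/dλ^2 + Γ^k_{ij} (dx^i/dλ)(dx^j/dλ) = 0.
Non-zero Christoffel symbols:
Γ^r_{r r} = 2*r/(1 - r^2)
Γ^r_{θ θ} = (r^3 + r)/(r^2 - 1)
Γ^θ_{r θ} = (-r^2 - 1)/(r^3 - r)
Substituting (the symmetric pair Γ^k_{ij}, Γ^k_{ji} combines into a factor 2):
d^2r/dλ^2 + (2*r/(1 - r^2)) (dr/dλ)^2 + ((r^3 + r)/(r^2 - 1)) (dθ/dλ)^2 = 0
d^2θ/dλ^2 + ((-2*r^2 - 2)/(r^3 - r)) (dr/dλ)(dθ/dλ) = 0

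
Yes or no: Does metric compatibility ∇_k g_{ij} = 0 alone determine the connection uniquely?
One also needs vanishing torsion; metric compatibility plus torsion-freeness singles out the Levi-Civita connection.
No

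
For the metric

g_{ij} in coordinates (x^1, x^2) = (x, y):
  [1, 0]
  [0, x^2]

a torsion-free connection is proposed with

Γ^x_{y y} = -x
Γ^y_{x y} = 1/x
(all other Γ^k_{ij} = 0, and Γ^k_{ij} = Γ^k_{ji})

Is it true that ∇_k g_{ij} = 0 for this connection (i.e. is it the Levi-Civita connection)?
Using ∇_k g_{ij} = ∂_k g_{ij} - Γ^m_{ki} g_{mj} - Γ^m_{kj} g_{im}:
e.g. ∇_x g_{yy} = (2*x) - (x) - (x) = 0
Every component ∇_k g_{ij} vanishes: the connection is metric compatible.
Yes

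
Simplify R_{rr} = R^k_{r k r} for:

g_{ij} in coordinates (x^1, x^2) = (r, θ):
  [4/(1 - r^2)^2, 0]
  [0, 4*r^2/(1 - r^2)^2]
Non-zero Christoffel symbols (Γ^k_{ij} = Γ^k_{ji}):
Γ^r_{r r} = 2*r/(1 - r^2)
Γ^r_{θ θ} = (r^3 + r)/(r^2 - 1)
Γ^θ_{r θ} = (-r^2 - 1)/(r^3 - r)
R^r_{r r r} = 0 (a repeated index in an antisymmetric pair)
R^θ_{r θ r} = ∂_θ Γ^θ_{r r} - ∂_r Γ^θ_{r θ} + Γ^θ_{θ m} Γ^m_{r r} - Γ^θ_{r m} Γ^m_{r θ}
  = (0) - ((r^4 + 4*r^2 - 1)/(r^3 - r)^2) + (2*(r^2 + 1)/(r^2 - 1)^2) - ((r^2 + 1)^2/(r^3 - r)^2) = -4/(r^2 - 1)^2
R_{rr} = R^r_{r r r} + R^θ_{r θ r} = (0) + (-4/(r^2 - 1)^2) = -4/(r^2 - 1)^2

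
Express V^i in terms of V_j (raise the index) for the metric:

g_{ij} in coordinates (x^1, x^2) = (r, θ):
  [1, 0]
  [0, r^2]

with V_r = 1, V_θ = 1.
Inverse metric (diagonal): g^{rr} = 1, g^{θθ} = 1/r^2
V^i = g^{ij} V_j:
V^r = (1)(1) + (0)(1) = 1
V^θ = (0)(1) + (1/r^2)(1) = 1/r^2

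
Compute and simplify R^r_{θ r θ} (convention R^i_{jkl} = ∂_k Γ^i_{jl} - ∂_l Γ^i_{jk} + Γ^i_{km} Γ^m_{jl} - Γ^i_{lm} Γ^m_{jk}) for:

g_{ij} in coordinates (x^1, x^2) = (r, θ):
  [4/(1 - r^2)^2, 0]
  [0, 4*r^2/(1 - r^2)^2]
Non-zero Christoffel symbols (Γ^k_{ij} = Γ^k_{ji}):
Γ^r_{r r} = 2*r/(1 - r^2)
Γ^r_{θ θ} = (r^3 + r)/(r^2 - 1)
Γ^θ_{r θ} = (-r^2 - 1)/(r^3 - r)
R^r_{θ r θ} = ∂_r Γ^r_{θ θ} - ∂_θ Γ^r_{θ r} + Γ^r_{r m} Γ^m_{θ θ} - Γ^r_{θ m} Γ^m_{θ r}
  = ((r^4 - 4*r^2 - 1)/(r^2 - 1)^2) - (0) + (-2*r^2*(r^2 + 1)/(r^2 - 1)^2) - (-(r^2 + 1)^2/(r^2 - 1)^2) = -4*r^2/(r^2 - 1)^2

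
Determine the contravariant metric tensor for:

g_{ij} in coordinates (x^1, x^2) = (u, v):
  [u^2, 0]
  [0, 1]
The metric is diagonal, so g^{ij} is diagonal with entries 1/g_{ii}: diag(1/(u^2), 1).
g^{ij}:
  [1/u^2, 0]
  [0, 1]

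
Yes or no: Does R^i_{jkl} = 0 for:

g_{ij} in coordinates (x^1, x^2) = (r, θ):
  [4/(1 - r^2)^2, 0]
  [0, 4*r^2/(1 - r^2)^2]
Non-zero Christoffel symbols:
Γ^r_{r r} = 2*r/(1 - r^2)
Γ^r_{θ θ} = (r^3 + r)/(r^2 - 1)
Γ^θ_{r θ} = (-r^2 - 1)/(r^3 - r)
Ricci tensor: R_{rr} = -4/(r^2 - 1)^2, R_{rθ} = 0, R_{θθ} = -4*r^2/(r^2 - 1)^2
The Ricci tensor is non-zero, so the Riemann tensor is non-zero: not flat.
No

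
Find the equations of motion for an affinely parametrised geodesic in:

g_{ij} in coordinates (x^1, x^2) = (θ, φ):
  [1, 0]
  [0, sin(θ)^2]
Geodesic equation: d^2x^k/dλ^2 + Γ^k_{ij} (dx^i/dλ)(dx^j/dλ) = 0.
Non-zero Christoffel symbols:
Γ^θ_{φ φ} = -sin(2*θ)/2
Γ^φ_{θ φ} = 1/tan(θ)
Substituting (the symmetric pair Γ^k_{ij}, Γ^k_{ji} combines into a factor 2):
d^2θ/dλ^2 - (sin(2*θ)/2) (dφ/dλ)^2 = 0
d^2φ/dλ^2 + (2/tan(θ)) (dθ/dλ)(dφ/dλ) = 0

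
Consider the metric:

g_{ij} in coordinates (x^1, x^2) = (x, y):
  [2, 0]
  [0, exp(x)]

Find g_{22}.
With x^1 = x, x^2 = y, g_{22} = g_{yy} is the row-2, column-2 entry of the matrix.
g_{22} = exp(x)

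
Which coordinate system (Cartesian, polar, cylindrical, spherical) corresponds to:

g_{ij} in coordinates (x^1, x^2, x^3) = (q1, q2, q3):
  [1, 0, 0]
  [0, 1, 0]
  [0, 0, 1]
All components are constant and the metric is the identity, i.e. orthonormal rectilinear coordinates.
Cartesian (3D) coordinates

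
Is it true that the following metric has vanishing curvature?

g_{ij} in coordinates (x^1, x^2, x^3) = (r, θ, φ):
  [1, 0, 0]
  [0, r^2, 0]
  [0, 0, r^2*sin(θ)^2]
Non-zero Christoffel symbols:
Γ^r_{θ θ} = -r
Γ^r_{φ φ} = -r*sin(θ)^2
Γ^θ_{r θ} = 1/r
Γ^θ_{φ φ} = -sin(2*θ)/2
Γ^φ_{r φ} = 1/r
Γ^φ_{θ φ} = 1/tan(θ)
Ricci tensor: R_{rr} = 0, R_{rθ} = 0, R_{rφ} = 0, R_{θθ} = 0, R_{θφ} = 0, R_{φφ} = 0
All R_{ij} vanish; in 3 dimensions the Riemann tensor is fully determined by the Ricci tensor, so R^i_{jkl} = 0: the metric is flat (curvilinear coordinates on flat space).
Yes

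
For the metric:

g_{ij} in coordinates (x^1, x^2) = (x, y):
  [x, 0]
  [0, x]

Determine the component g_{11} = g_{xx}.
With x^1 = x, x^2 = y, g_{11} = g_{xx} is the row-1, column-1 entry of the matrix.
g_{11} = x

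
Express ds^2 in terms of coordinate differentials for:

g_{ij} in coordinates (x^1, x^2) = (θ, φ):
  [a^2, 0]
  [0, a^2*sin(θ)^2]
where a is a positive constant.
ds^2 = g_{ij} dx^i dx^j; only the non-zero components contribute.
ds^2 = a^2 dθ^2 + a^2*sin(θ)^2 dφ^2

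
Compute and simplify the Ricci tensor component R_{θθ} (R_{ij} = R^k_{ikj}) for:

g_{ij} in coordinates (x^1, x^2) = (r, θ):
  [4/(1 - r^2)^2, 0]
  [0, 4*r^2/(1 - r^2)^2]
Non-zero Christoffel symbols (Γ^k_{ij} = Γ^k_{ji}):
Γ^r_{r r} = 2*r/(1 - r^2)
Γ^r_{θ θ} = (r^3 + r)/(r^2 - 1)
Γ^θ_{r θ} = (-r^2 - 1)/(r^3 - r)
R^r_{θ r θ} = ∂_r Γ^r_{θ θ} - ∂_θ Γ^r_{θ r} + Γ^r_{r m} Γ^m_{θ θ} - Γ^r_{θ m} Γ^m_{θ r}
  = ((r^4 - 4*r^2 - 1)/(r^2 - 1)^2) - (0) + (-2*r^2*(r^2 + 1)/(r^2 - 1)^2) - (-(r^2 + 1)^2/(r^2 - 1)^2) = -4*r^2/(r^2 - 1)^2
R^θ_{θ θ θ} = 0 (a repeated index in an antisymmetric pair)
R_{θθ} = R^r_{θ r θ} + R^θ_{θ θ θ} = (-4*r^2/(r^2 - 1)^2) + (0) = -4*r^2/(r^2 - 1)^2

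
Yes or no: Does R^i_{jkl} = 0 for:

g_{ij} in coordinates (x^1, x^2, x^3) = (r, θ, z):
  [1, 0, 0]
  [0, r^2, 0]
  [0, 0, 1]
Non-zero Christoffel symbols:
Γ^r_{θ θ} = -r
Γ^θ_{r θ} = 1/r
Ricci tensor: R_{rr} = 0, R_{rθ} = 0, R_{rz} = 0, R_{θθ} = 0, R_{θz} = 0, R_{zz} = 0
All R_{ij} vanish; in 3 dimensions the Riemann tensor is fully determined by the Ricci tensor, so R^i_{jkl} = 0: the metric is flat (curvilinear coordinates on flat space).
Yes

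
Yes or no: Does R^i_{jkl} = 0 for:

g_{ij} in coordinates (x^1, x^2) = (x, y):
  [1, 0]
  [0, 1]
All metric components are constant, so every Christoffel symbol vanishes and R^i_{jkl} = 0.
Yes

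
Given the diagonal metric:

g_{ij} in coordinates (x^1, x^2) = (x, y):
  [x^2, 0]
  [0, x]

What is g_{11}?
With x^1 = x, x^2 = y, g_{11} = g_{xx} is the row-1, column-1 entry of the matrix.
g_{11} = x^2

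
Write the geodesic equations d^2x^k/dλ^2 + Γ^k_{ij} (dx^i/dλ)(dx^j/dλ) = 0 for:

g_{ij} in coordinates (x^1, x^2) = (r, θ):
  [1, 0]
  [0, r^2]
Geodesic equation: d^2x^k/dλ^2 + Γ^k_{ij} (dx^i/dλ)(dx^j/dλ) = 0.
Non-zero Christoffel symbols:
Γ^r_{θ θ} = -r
Γ^θ_{r θ} = 1/r
Substituting (the symmetric pair Γ^k_{ij}, Γ^k_{ji} combines into a factor 2):
d^2r/dλ^2 - r (dθ/dλ)^2 = 0
d^2θ/dλ^2 + (2/r) (dr/dλ)(dθ/dλ) = 0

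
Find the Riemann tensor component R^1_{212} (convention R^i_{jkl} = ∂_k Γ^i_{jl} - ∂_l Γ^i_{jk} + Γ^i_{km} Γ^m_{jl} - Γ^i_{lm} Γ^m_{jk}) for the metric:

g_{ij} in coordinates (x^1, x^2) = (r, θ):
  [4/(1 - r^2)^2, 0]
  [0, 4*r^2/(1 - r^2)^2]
Non-zero Christoffel symbols (Γ^k_{ij} = Γ^k_{ji}):
Γ^r_{r r} = 2*r/(1 - r^2)
Γ^r_{θ θ} = (r^3 + r)/(r^2 - 1)
Γ^θ_{r θ} = (-r^2 - 1)/(r^3 - r)
R^r_{θ r θ} = ∂_r Γ^r_{θ θ} - ∂_θ Γ^r_{θ r} + Γ^r_{r m} Γ^m_{θ θ} - Γ^r_{θ m} Γ^m_{θ r}
  = ((r^4 - 4*r^2 - 1)/(r^2 - 1)^2) - (0) + (-2*r^2*(r^2 + 1)/(r^2 - 1)^2) - (-(r^2 + 1)^2/(r^2 - 1)^2) = -4*r^2/(r^2 - 1)^2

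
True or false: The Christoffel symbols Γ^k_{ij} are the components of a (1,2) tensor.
Under a change of coordinates Γ picks up an inhomogeneous term ∂²x/∂x'∂x'; e.g. Γ = 0 in Cartesian coordinates but Γ^r_{θθ} = -r in polar coordinates on the same flat plane.
False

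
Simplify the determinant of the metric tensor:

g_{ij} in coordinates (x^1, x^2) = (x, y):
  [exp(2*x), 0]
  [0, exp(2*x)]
For a 2×2 metric: det(g) = g_{11}·g_{22} - g_{12}·g_{21}
= (exp(2*x))·(exp(2*x)) - (0)·(0)
= exp(4*x) - 0
det(g) = exp(4*x)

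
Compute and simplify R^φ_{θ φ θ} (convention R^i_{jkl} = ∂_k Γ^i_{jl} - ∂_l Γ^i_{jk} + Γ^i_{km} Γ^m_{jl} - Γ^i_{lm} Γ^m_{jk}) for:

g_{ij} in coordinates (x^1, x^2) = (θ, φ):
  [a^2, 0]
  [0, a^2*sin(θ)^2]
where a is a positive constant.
Non-zero Christoffel symbols (Γ^k_{ij} = Γ^k_{ji}):
Γ^θ_{φ φ} = -sin(2*θ)/2
Γ^φ_{θ φ} = 1/tan(θ)
R^φ_{θ φ θ} = ∂_φ Γ^φ_{θ θ} - ∂_θ Γ^φ_{θ φ} + Γ^φ_{φ m} Γ^m_{θ θ} - Γ^φ_{θ m} Γ^m_{θ φ}
  = (0) - (-1/sin(θ)^2) + (0) - (1/tan(θ)^2) = 1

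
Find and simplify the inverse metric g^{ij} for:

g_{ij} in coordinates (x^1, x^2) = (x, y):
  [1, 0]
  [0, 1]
The metric is diagonal, so g^{ij} is diagonal with entries 1/g_{ii}: diag(1, 1).
g^{ij}:
  [1, 0]
  [0, 1]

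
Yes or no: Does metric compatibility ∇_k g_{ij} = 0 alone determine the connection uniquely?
One also needs vanishing torsion; metric compatibility plus torsion-freeness singles out the Levi-Civita connection.
No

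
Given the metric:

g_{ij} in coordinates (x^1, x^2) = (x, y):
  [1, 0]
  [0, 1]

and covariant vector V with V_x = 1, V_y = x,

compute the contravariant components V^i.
Inverse metric (diagonal): g^{xx} = 1, g^{yy} = 1
V^i = g^{ij} V_j:
V^x = (1)(1) + (0)(x) = 1
V^y = (0)(1) + (1)(x) = x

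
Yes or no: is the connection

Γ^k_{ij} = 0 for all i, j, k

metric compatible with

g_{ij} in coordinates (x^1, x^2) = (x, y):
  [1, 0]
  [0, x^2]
Using ∇_k g_{ij} = ∂_k g_{ij} - Γ^m_{ki} g_{mj} - Γ^m_{kj} g_{im}:
∇_x g_{yy} = (2*x) - (0) - (0) = 2*x ≠ 0
So the connection is not metric compatible (it is not the Levi-Civita connection).
No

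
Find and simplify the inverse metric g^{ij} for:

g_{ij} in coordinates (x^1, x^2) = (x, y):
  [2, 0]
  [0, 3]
The metric is diagonal, so g^{ij} is diagonal with entries 1/g_{ii}: diag(1/2, 1/3).
g^{ij}:
  [1/2, 0]
  [0, 1/3]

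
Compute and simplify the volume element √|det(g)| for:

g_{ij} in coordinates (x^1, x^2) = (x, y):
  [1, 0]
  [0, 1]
det(g) = 1
√|det(g)| = 1
Volume element: dV = 1 dx dy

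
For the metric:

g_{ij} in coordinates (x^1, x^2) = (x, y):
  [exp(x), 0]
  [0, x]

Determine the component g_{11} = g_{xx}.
With x^1 = x, x^2 = y, g_{11} = g_{xx} is the row-1, column-1 entry of the matrix.
g_{11} = exp(x)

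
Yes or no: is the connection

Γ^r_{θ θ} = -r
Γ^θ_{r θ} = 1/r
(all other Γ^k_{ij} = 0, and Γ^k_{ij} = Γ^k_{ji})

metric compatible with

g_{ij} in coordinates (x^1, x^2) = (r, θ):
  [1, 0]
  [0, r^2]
Using ∇_k g_{ij} = ∂_k g_{ij} - Γ^m_{ki} g_{mj} - Γ^m_{kj} g_{im}:
e.g. ∇_r g_{θθ} = (2*r) - (r) - (r) = 0
Every component ∇_k g_{ij} vanishes: the connection is metric compatible.
Yes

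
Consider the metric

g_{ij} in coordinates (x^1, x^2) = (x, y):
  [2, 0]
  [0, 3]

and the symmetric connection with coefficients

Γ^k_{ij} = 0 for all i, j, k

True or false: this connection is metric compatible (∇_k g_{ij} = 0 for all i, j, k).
Using ∇_k g_{ij} = ∂_k g_{ij} - Γ^m_{ki} g_{mj} - Γ^m_{kj} g_{im}:
e.g. ∇_x g_{xx} = (0) - (0) - (0) = 0
Every component ∇_k g_{ij} vanishes: the connection is metric compatible.
True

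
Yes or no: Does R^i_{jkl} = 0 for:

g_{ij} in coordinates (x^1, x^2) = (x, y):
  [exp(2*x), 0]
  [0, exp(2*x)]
Non-zero Christoffel symbols:
Γ^x_{x x} = 1
Γ^x_{y y} = -1
Γ^y_{x y} = 1
Ricci tensor: R_{xx} = 0, R_{xy} = 0, R_{yy} = 0
All R_{ij} vanish; in 2 dimensions the Riemann tensor is fully determined by the Ricci tensor, so R^i_{jkl} = 0: the metric is flat (curvilinear coordinates on flat space).
Yes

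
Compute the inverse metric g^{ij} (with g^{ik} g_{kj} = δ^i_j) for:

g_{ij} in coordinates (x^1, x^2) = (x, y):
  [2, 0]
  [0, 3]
The metric is diagonal, so g^{ij} is diagonal with entries 1/g_{ii}: diag(1/2, 1/3).
g^{ij}:
  [1/2, 0]
  [0, 1/3]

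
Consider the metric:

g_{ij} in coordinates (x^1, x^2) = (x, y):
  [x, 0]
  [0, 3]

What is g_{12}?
With x^1 = x, x^2 = y, g_{12} = g_{xy} is the row-1, column-2 entry of the matrix.
g_{12} = 0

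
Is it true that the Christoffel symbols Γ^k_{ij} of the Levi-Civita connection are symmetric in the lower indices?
The Levi-Civita connection is torsion-free, which is exactly Γ^k_{ij} = Γ^k_{ji}.
Yes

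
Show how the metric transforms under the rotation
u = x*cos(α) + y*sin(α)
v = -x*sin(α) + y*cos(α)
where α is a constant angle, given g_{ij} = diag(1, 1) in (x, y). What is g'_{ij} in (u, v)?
Invert the transformation: x = u*cos(α) - v*sin(α), y = u*sin(α) + v*cos(α)
g'_{ij} = (∂x^k/∂x'^i)(∂x^l/∂x'^j) g_{kl}; with g_{kl} = δ_{kl} this is Σ_k (∂x^k/∂x'^i)(∂x^k/∂x'^j).
Jacobian: ∂x/∂u = cos(α), ∂x/∂v = -sin(α), ∂y/∂u = sin(α), ∂y/∂v = cos(α)
g'_{uu} = (cos(α))(cos(α)) + (sin(α))(sin(α)) = 1
g'_{uv} = (cos(α))(-sin(α)) + (sin(α))(cos(α)) = 0
g'_{vv} = (-sin(α))(-sin(α)) + (cos(α))(cos(α)) = 1
g'_{ij} = diag(1, 1)
The Euclidean metric is invariant under rotations.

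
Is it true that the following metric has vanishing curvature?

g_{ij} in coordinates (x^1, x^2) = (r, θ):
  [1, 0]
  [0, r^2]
Non-zero Christoffel symbols:
Γ^r_{θ θ} = -r
Γ^θ_{r θ} = 1/r
Ricci tensor: R_{rr} = 0, R_{rθ} = 0, R_{θθ} = 0
All R_{ij} vanish; in 2 dimensions the Riemann tensor is fully determined by the Ricci tensor, so R^i_{jkl} = 0: the metric is flat (curvilinear coordinates on flat space).
Yes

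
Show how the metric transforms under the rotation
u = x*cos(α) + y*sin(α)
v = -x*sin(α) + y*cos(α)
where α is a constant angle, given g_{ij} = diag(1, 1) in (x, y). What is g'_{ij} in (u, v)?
Invert the transformation: x = u*cos(α) - v*sin(α), y = u*sin(α) + v*cos(α)
g'_{ij} = (∂x^k/∂x'^i)(∂x^l/∂x'^j) g_{kl}; with g_{kl} = δ_{kl} this is Σ_k (∂x^k/∂x'^i)(∂x^k/∂x'^j).
Jacobian: ∂x/∂u = cos(α), ∂x/∂v = -sin(α), ∂y/∂u = sin(α), ∂y/∂v = cos(α)
g'_{uu} = (cos(α))(cos(α)) + (sin(α))(sin(α)) = 1
g'_{uv} = (cos(α))(-sin(α)) + (sin(α))(cos(α)) = 0
g'_{vv} = (-sin(α))(-sin(α)) + (cos(α))(cos(α)) = 1
g'_{ij} = diag(1, 1)
The Euclidean metric is invariant under rotations.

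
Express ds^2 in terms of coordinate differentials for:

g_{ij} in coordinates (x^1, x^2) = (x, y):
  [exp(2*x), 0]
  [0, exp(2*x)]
ds^2 = g_{ij} dx^i dx^j; only the non-zero components contribute.
ds^2 = exp(2*x) dx^2 + exp(2*x) dy^2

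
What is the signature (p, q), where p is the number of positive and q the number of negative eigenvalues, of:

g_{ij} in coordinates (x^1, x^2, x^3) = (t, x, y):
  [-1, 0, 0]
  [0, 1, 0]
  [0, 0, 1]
The metric is diagonal, so its eigenvalues are the diagonal entries: -1, 1, 1 (at a generic point, where coordinate-dependent entries are positive).
2 positive, 1 negative.
(2, 1) - Lorentzian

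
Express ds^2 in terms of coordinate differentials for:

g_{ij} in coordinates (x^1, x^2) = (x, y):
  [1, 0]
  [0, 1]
ds^2 = g_{ij} dx^i dx^j; only the non-zero components contribute.
ds^2 = dx^2 + dy^2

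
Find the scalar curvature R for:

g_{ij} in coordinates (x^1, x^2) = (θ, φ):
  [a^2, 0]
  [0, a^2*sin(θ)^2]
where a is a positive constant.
Non-zero Christoffel symbols (Γ^k_{ij} = Γ^k_{ji}):
Γ^θ_{φ φ} = -sin(2*θ)/2
Γ^φ_{θ φ} = 1/tan(θ)
Ricci tensor (R_{ij} = R^k_{ikj}): R_{θθ} = 1, R_{θφ} = 0, R_{φφ} = sin(θ)^2
Inverse metric: g^{θθ} = 1/a^2, g^{φφ} = 1/(a^2*sin(θ)^2)
R = g^{ij} R_{ij} = (1/a^2)(1) + (1/(a^2*sin(θ)^2))(sin(θ)^2) = 2/a^2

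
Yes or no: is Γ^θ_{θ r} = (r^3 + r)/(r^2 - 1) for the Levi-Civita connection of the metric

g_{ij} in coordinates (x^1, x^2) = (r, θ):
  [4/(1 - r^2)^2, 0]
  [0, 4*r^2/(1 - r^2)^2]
Γ^θ_{θ r} = (1/2) g^{θθ} (∂_θ g_{θr} + ∂_r g_{θθ} - ∂_θ g_{θr}) = (1/2)((1 - r^2)^2/(4*r^2))((0) + (-8*(r^3 + r)/(r^2 - 1)^3) - (0)) = (-r^2 - 1)/(r^3 - r)
This differs from the proposed value (r^3 + r)/(r^2 - 1).
No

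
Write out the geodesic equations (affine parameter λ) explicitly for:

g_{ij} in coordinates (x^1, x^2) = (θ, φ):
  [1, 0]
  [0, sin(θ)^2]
Geodesic equation: d^2x^k/dλ^2 + Γ^k_{ij} (dx^i/dλ)(dx^j/dλ) = 0.
Non-zero Christoffel symbols:
Γ^θ_{φ φ} = -sin(2*θ)/2
Γ^φ_{θ φ} = 1/tan(θ)
Substituting (the symmetric pair Γ^k_{ij}, Γ^k_{ji} combines into a factor 2):
d^2θ/dλ^2 - (sin(2*θ)/2) (dφ/dλ)^2 = 0
d^2φ/dλ^2 + (2/tan(θ)) (dθ/dλ)(dφ/dλ) = 0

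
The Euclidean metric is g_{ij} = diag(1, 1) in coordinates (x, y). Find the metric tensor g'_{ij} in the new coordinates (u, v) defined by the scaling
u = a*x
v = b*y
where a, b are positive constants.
Invert the transformation: x = u/a, y = v/b
g'_{ij} = (∂x^k/∂x'^i)(∂x^l/∂x'^j) g_{kl}; with g_{kl} = δ_{kl} this is Σ_k (∂x^k/∂x'^i)(∂x^k/∂x'^j).
Jacobian: ∂x/∂u = 1/a, ∂x/∂v = 0, ∂y/∂u = 0, ∂y/∂v = 1/b
g'_{uu} = (1/a)(1/a) + (0)(0) = 1/a^2
g'_{uv} = (1/a)(0) + (0)(1/b) = 0
g'_{vv} = (0)(0) + (1/b)(1/b) = 1/b^2
g'_{ij} = diag(1/a^2, 1/b^2)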